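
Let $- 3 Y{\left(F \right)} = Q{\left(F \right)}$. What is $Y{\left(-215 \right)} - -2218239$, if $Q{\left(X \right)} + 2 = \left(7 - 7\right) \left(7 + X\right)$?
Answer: $\frac{6654719}{3} \approx 2.2182 \cdot 10^{6}$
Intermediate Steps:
$Q{\left(X \right)} = -2$ ($Q{\left(X \right)} = -2 + \left(7 - 7\right) \left(7 + X\right) = -2 + 0 \left(7 + X\right) = -2 + 0 = -2$)
$Y{\left(F \right)} = \frac{2}{3}$ ($Y{\left(F \right)} = \left(- \frac{1}{3}\right) \left(-2\right) = \frac{2}{3}$)
$Y{\left(-215 \right)} - -2218239 = \frac{2}{3} - -2218239 = \frac{2}{3} + 2218239 = \frac{6654719}{3}$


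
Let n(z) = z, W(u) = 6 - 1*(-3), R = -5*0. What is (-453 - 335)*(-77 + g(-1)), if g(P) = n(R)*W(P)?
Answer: 60676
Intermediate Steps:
R = 0
W(u) = 9 (W(u) = 6 + 3 = 9)
g(P) = 0 (g(P) = 0*9 = 0)
(-453 - 335)*(-77 + g(-1)) = (-453 - 335)*(-77 + 0) = -788*(-77) = 60676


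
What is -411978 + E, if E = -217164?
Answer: -629142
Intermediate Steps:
-411978 + E = -411978 - 217164 = -629142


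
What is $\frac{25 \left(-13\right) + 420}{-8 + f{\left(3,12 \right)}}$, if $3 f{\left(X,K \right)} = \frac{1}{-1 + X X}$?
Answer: $- \frac{2280}{191} \approx -11.937$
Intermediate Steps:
$f{\left(X,K \right)} = \frac{1}{3 \left(-1 + X^{2}\right)}$ ($f{\left(X,K \right)} = \frac{1}{3 \left(-1 + X X\right)} = \frac{1}{3 \left(-1 + X^{2}\right)}$)
$\frac{25 \left(-13\right) + 420}{-8 + f{\left(3,12 \right)}} = \frac{25 \left(-13\right) + 420}{-8 + \frac{1}{3 \left(-1 + 3^{2}\right)}} = \frac{-325 + 420}{-8 + \frac{1}{3 \left(-1 + 9\right)}} = \frac{95}{-8 + \frac{1}{3 \cdot 8}} = \frac{95}{-8 + \frac{1}{3} \cdot \frac{1}{8}} = \frac{95}{-8 + \frac{1}{24}} = \frac{95}{- \frac{191}{24}} = 95 \left(- \frac{24}{191}\right) = - \frac{2280}{191}$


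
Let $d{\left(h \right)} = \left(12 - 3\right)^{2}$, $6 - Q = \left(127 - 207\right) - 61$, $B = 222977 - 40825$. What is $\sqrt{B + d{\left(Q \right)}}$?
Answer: $\sqrt{182233} \approx 426.89$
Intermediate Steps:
$B = 182152$ ($B = 222977 - 40825 = 182152$)
$Q = 147$ ($Q = 6 - \left(\left(127 - 207\right) - 61\right) = 6 - \left(-80 - 61\right) = 6 - -141 = 6 + 141 = 147$)
$d{\left(h \right)} = 81$ ($d{\left(h \right)} = 9^{2} = 81$)
$\sqrt{B + d{\left(Q \right)}} = \sqrt{182152 + 81} = \sqrt{182233}$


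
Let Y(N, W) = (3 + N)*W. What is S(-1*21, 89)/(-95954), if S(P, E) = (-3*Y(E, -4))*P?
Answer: 11592/47977 ≈ 0.24162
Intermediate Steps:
Y(N, W) = W*(3 + N)
S(P, E) = P*(36 + 12*E) (S(P, E) = (-(-12)*(3 + E))*P = (-3*(-12 - 4*E))*P = (36 + 12*E)*P = P*(36 + 12*E))
S(-1*21, 89)/(-95954) = (12*(-1*21)*(3 + 89))/(-95954) = (12*(-21)*92)*(-1/95954) = -23184*(-1/95954) = 11592/47977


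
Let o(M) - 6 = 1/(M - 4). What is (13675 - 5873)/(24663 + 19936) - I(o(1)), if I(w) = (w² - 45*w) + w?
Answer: 87261263/401391 ≈ 217.40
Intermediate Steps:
o(M) = 6 + 1/(-4 + M) (o(M) = 6 + 1/(M - 4) = 6 + 1/(-4 + M))
I(w) = w² - 44*w
(13675 - 5873)/(24663 + 19936) - I(o(1)) = (13675 - 5873)/(24663 + 19936) - (-23 + 6*1)/(-4 + 1)*(-44 + (-23 + 6*1)/(-4 + 1)) = 7802/44599 - (-23 + 6)/(-3)*(-44 + (-23 + 6)/(-3)) = 7802*(1/44599) - (-⅓*(-17))*(-44 - ⅓*(-17)) = 7802/44599 - 17*(-44 + 17/3)/3 = 7802/44599 - 17*(-115)/(3*3) = 7802/44599 - 1*(-1955/9) = 7802/44599 + 1955/9 = 87261263/401391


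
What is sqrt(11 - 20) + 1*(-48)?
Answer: -48 + 3*I ≈ -48.0 + 3.0*I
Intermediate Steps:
sqrt(11 - 20) + 1*(-48) = sqrt(-9) - 48 = 3*I - 48 = -48 + 3*I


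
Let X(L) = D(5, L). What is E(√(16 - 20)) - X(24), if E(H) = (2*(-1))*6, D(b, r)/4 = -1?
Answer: -8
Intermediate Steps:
D(b, r) = -4 (D(b, r) = 4*(-1) = -4)
X(L) = -4
E(H) = -12 (E(H) = -2*6 = -12)
E(√(16 - 20)) - X(24) = -12 - 1*(-4) = -12 + 4 = -8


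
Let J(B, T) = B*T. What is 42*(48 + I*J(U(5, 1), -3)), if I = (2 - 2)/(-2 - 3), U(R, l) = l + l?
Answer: 2016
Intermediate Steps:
U(R, l) = 2*l
I = 0 (I = 0/(-5) = 0*(-1/5) = 0)
42*(48 + I*J(U(5, 1), -3)) = 42*(48 + 0*((2*1)*(-3))) = 42*(48 + 0*(2*(-3))) = 42*(48 + 0*(-6)) = 42*(48 + 0) = 42*48 = 2016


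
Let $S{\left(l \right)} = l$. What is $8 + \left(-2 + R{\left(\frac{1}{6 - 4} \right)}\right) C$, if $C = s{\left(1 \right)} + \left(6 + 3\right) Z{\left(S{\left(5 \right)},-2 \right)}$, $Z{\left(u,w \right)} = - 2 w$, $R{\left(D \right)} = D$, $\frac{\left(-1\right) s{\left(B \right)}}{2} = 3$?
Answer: $-37$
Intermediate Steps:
$s{\left(B \right)} = -6$ ($s{\left(B \right)} = \left(-2\right) 3 = -6$)
$C = 30$ ($C = -6 + \left(6 + 3\right) \left(\left(-2\right) \left(-2\right)\right) = -6 + 9 \cdot 4 = -6 + 36 = 30$)
$8 + \left(-2 + R{\left(\frac{1}{6 - 4} \right)}\right) C = 8 + \left(-2 + \frac{1}{6 - 4}\right) 30 = 8 + \left(-2 + \frac{1}{2}\right) 30 = 8 - 45 = -37$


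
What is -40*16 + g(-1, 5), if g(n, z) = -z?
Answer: -645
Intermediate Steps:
-40*16 + g(-1, 5) = -40*16 - 1*5 = -640 - 5 = -645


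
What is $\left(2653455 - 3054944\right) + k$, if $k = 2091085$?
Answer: $1689596$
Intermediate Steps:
$\left(2653455 - 3054944\right) + k = \left(2653455 - 3054944\right) + 2091085 = -401489 + 2091085 = 1689596$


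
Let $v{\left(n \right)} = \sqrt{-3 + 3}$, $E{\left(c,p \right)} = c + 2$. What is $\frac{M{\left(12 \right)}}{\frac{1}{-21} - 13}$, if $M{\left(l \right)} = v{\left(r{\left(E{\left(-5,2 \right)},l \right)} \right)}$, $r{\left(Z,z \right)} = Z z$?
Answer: $0$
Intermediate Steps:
$E{\left(c,p \right)} = 2 + c$
$v{\left(n \right)} = 0$ ($v{\left(n \right)} = \sqrt{0} = 0$)
$M{\left(l \right)} = 0$
$\frac{M{\left(12 \right)}}{\frac{1}{-21} - 13} = \frac{0}{\frac{1}{-21} - 13} = \frac{0}{- \frac{1}{21} - 13} = \frac{0}{- \frac{274}{21}} = 0 \left(- \frac{21}{274}\right) = 0$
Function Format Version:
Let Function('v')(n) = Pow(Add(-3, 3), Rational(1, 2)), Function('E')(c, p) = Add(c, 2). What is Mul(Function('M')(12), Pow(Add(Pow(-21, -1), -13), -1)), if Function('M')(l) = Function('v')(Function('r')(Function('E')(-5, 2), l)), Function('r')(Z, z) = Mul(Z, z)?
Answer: 0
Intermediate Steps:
Function('E')(c, p) = Add(2, c)
Function('v')(n) = 0 (Function('v')(n) = Pow(0, Rational(1, 2)) = 0)
Function('M')(l) = 0
Mul(Function('M')(12), Pow(Add(Pow(-21, -1), -13), -1)) = Mul(0, Pow(Add(Pow(-21, -1), -13), -1)) = Mul(0, Pow(Add(Rational(-1, 21), -13), -1)) = Mul(0, Pow(Rational(-274, 21), -1)) = Mul(0, Rational(-21, 274)) = 0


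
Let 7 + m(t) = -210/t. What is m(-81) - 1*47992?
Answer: -1295903/27 ≈ -47996.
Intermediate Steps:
m(t) = -7 - 210/t
m(-81) - 1*47992 = (-7 - 210/(-81)) - 1*47992 = (-7 - 210*(-1/81)) - 47992 = (-7 + 70/27) - 47992 = -119/27 - 47992 = -1295903/27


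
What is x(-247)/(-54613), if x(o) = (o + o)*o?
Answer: -9386/4201 ≈ -2.2342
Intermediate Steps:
x(o) = 2*o**2 (x(o) = (2*o)*o = 2*o**2)
x(-247)/(-54613) = (2*(-247)**2)/(-54613) = (2*61009)*(-1/54613) = 122018*(-1/54613) = -9386/4201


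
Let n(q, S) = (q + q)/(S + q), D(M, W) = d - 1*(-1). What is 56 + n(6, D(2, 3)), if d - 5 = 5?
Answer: 964/17 ≈ 56.706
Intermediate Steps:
d = 10 (d = 5 + 5 = 10)
D(M, W) = 11 (D(M, W) = 10 - 1*(-1) = 10 + 1 = 11)
n(q, S) = 2*q/(S + q) (n(q, S) = (2*q)/(S + q) = 2*q/(S + q))
56 + n(6, D(2, 3)) = 56 + 2*6/(11 + 6) = 56 + 2*6/17 = 56 + 2*6*(1/17) = 56 + 12/17 = 964/17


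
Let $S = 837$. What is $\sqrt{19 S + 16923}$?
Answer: $\sqrt{32826} \approx 181.18$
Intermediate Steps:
$\sqrt{19 S + 16923} = \sqrt{19 \cdot 837 + 16923} = \sqrt{15903 + 16923} = \sqrt{32826}$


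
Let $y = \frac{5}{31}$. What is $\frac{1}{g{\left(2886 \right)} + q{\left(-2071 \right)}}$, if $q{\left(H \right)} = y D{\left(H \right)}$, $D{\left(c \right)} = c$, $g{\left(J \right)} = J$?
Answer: $\frac{31}{79111} \approx 0.00039185$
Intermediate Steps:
$y = \frac{5}{31}$ ($y = 5 \cdot \frac{1}{31} = \frac{5}{31} \approx 0.16129$)
$q{\left(H \right)} = \frac{5 H}{31}$
$\frac{1}{g{\left(2886 \right)} + q{\left(-2071 \right)}} = \frac{1}{2886 + \frac{5}{31} \left(-2071\right)} = \frac{1}{2886 - \frac{10355}{31}} = \frac{1}{\frac{79111}{31}} = \frac{31}{79111}$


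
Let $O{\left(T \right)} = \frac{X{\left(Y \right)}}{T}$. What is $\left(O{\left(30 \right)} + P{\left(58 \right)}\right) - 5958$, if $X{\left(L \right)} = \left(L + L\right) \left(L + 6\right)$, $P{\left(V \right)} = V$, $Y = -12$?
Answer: $- \frac{29476}{5} \approx -5895.2$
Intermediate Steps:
$X{\left(L \right)} = 2 L \left(6 + L\right)$
$O{\left(T \right)} = \frac{144}{T}$ ($O{\left(T \right)} = \frac{2 \left(-12\right) \left(6 - 12\right)}{T} = \frac{2 \left(-12\right) \left(-6\right)}{T} = \frac{144}{T}$)
$\left(O{\left(30 \right)} + P{\left(58 \right)}\right) - 5958 = \left(\frac{144}{30} + 58\right) - 5958 = \left(144 \cdot \frac{1}{30} + 58\right) - 5958 = \left(\frac{24}{5} + 58\right) - 5958 = \frac{314}{5} - 5958 = - \frac{29476}{5}$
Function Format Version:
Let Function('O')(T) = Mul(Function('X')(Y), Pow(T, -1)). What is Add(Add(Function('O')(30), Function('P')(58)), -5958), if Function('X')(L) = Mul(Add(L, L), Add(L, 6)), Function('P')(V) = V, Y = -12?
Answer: Rational(-29476, 5) ≈ -5895.2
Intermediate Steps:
Function('X')(L) = Mul(2, L, Add(6, L)) (Function('X')(L) = Mul(Mul(2, L), Add(6, L)) = Mul(2, L, Add(6, L)))
Function('O')(T) = Mul(144, Pow(T, -1)) (Function('O')(T) = Mul(Mul(2, -12, Add(6, -12)), Pow(T, -1)) = Mul(Mul(2, -12, -6), Pow(T, -1)) = Mul(144, Pow(T, -1)))
Add(Add(Function('O')(30), Function('P')(58)), -5958) = Add(Add(Mul(144, Pow(30, -1)), 58), -5958) = Add(Add(Mul(144, Rational(1, 30)), 58), -5958) = Add(Add(Rational(24, 5), 58), -5958) = Add(Rational(314, 5), -5958) = Rational(-29476, 5)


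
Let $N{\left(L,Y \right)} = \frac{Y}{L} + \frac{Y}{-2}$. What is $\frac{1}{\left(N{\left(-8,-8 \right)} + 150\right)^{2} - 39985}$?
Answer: $- \frac{1}{15960} \approx -6.2657 \cdot 10^{-5}$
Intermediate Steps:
$N{\left(L,Y \right)} = - \frac{Y}{2} + \frac{Y}{L}$ ($N{\left(L,Y \right)} = \frac{Y}{L} + Y \left(- \frac{1}{2}\right) = \frac{Y}{L} - \frac{Y}{2} = - \frac{Y}{2} + \frac{Y}{L}$)
$\frac{1}{\left(N{\left(-8,-8 \right)} + 150\right)^{2} - 39985} = \frac{1}{\left(\left(\left(- \frac{1}{2}\right) \left(-8\right) - \frac{8}{-8}\right) + 150\right)^{2} - 39985} = \frac{1}{\left(\left(4 - -1\right) + 150\right)^{2} - 39985} = \frac{1}{\left(\left(4 + 1\right) + 150\right)^{2} - 39985} = \frac{1}{\left(5 + 150\right)^{2} - 39985} = \frac{1}{155^{2} - 39985} = \frac{1}{24025 - 39985} = \frac{1}{-15960} = - \frac{1}{15960}$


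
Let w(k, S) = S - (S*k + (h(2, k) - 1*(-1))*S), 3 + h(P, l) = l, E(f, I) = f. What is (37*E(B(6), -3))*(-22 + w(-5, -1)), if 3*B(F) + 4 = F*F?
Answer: -41440/3 ≈ -13813.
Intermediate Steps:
B(F) = -4/3 + F²/3 (B(F) = -4/3 + (F*F)/3 = -4/3 + F²/3)
h(P, l) = -3 + l
w(k, S) = S - S*k - S*(-2 + k) (w(k, S) = S - (S*k + ((-3 + k) - 1*(-1))*S) = S - (S*k + ((-3 + k) + 1)*S) = S - (S*k + (-2 + k)*S) = S - (S*k + S*(-2 + k)) = S + (-S*k - S*(-2 + k)) = S - S*k - S*(-2 + k))
(37*E(B(6), -3))*(-22 + w(-5, -1)) = (37*(-4/3 + (⅓)*6²))*(-22 - (3 - 2*(-5))) = (37*(-4/3 + (⅓)*36))*(-22 - (3 + 10)) = (37*(-4/3 + 12))*(-22 - 1*13) = (37*(32/3))*(-22 - 13) = (1184/3)*(-35) = -41440/3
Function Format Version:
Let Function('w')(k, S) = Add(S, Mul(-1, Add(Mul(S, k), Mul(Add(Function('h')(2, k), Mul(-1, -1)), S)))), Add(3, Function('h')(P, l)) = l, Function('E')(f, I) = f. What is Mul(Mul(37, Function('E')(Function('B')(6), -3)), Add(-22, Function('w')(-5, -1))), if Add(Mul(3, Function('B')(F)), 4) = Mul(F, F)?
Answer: Rational(-41440, 3) ≈ -13813.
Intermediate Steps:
Function('B')(F) = Add(Rational(-4, 3), Mul(Rational(1, 3), Pow(F, 2))) (Function('B')(F) = Add(Rational(-4, 3), Mul(Rational(1, 3), Mul(F, F))) = Add(Rational(-4, 3), Mul(Rational(1, 3), Pow(F, 2))))
Function('h')(P, l) = Add(-3, l)
Function('w')(k, S) = Add(S, Mul(-1, S, k), Mul(-1, S, Add(-2, k))) (Function('w')(k, S) = Add(S, Mul(-1, Add(Mul(S, k), Mul(Add(Add(-3, k), Mul(-1, -1)), S)))) = Add(S, Mul(-1, Add(Mul(S, k), Mul(Add(Add(-3, k), 1), S)))) = Add(S, Mul(-1, Add(Mul(S, k), Mul(Add(-2, k), S)))) = Add(S, Mul(-1, Add(Mul(S, k), Mul(S, Add(-2, k))))) = Add(S, Add(Mul(-1, S, k), Mul(-1, S, Add(-2, k)))) = Add(S, Mul(-1, S, k), Mul(-1, S, Add(-2, k))))
Mul(Mul(37, Function('E')(Function('B')(6), -3)), Add(-22, Function('w')(-5, -1))) = Mul(Mul(37, Add(Rational(-4, 3), Mul(Rational(1, 3), Pow(6, 2)))), Add(-22, Mul(-1, Add(3, Mul(-2, -5))))) = Mul(Mul(37, Add(Rational(-4, 3), Mul(Rational(1, 3), 36))), Add(-22, Mul(-1, Add(3, 10)))) = Mul(Mul(37, Add(Rational(-4, 3), 12)), Add(-22, Mul(-1, 13))) = Mul(Mul(37, Rational(32, 3)), Add(-22, -13)) = Mul(Rational(1184, 3), -35) = Rational(-41440, 3)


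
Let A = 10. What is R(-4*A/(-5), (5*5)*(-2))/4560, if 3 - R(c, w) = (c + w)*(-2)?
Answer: -27/1520 ≈ -0.017763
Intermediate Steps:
R(c, w) = 3 + 2*c + 2*w (R(c, w) = 3 - (c + w)*(-2) = 3 - (-2*c - 2*w) = 3 + (2*c + 2*w) = 3 + 2*c + 2*w)
R(-4*A/(-5), (5*5)*(-2))/4560 = (3 + 2*(-40/(-5)) + 2*((5*5)*(-2)))/4560 = (3 + 2*(-40*(-1)/5) + 2*(25*(-2)))*(1/4560) = (3 + 2*(-4*(-2)) + 2*(-50))*(1/4560) = (3 + 2*8 - 100)*(1/4560) = (3 + 16 - 100)*(1/4560) = -81*1/4560 = -27/1520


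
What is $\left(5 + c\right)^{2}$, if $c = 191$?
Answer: $38416$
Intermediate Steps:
$\left(5 + c\right)^{2} = \left(5 + 191\right)^{2} = 196^{2} = 38416$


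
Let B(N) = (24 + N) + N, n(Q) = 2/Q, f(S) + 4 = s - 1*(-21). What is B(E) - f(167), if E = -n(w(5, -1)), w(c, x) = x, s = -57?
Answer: 68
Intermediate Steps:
f(S) = -40 (f(S) = -4 + (-57 - 1*(-21)) = -4 + (-57 + 21) = -4 - 36 = -40)
E = 2 (E = -2/(-1) = -2*(-1) = -1*(-2) = 2)
B(N) = 24 + 2*N
B(E) - f(167) = (24 + 2*2) - 1*(-40) = (24 + 4) + 40 = 28 + 40 = 68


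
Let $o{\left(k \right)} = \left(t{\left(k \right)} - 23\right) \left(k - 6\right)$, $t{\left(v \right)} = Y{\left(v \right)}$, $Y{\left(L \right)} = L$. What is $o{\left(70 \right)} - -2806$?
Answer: $5814$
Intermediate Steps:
$t{\left(v \right)} = v$
$o{\left(k \right)} = \left(-23 + k\right) \left(-6 + k\right)$ ($o{\left(k \right)} = \left(k - 23\right) \left(k - 6\right) = \left(-23 + k\right) \left(-6 + k\right)$)
$o{\left(70 \right)} - -2806 = \left(138 + 70^{2} - 2030\right) - -2806 = \left(138 + 4900 - 2030\right) + 2806 = 3008 + 2806 = 5814$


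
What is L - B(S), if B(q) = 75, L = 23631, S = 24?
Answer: 23556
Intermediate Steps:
L - B(S) = 23631 - 1*75 = 23631 - 75 = 23556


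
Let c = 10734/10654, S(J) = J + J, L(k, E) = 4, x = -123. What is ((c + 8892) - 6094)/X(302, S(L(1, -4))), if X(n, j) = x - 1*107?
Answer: -14910313/1225210 ≈ -12.170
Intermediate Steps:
S(J) = 2*J
c = 5367/5327 (c = 10734*(1/10654) = 5367/5327 ≈ 1.0075)
X(n, j) = -230 (X(n, j) = -123 - 1*107 = -123 - 107 = -230)
((c + 8892) - 6094)/X(302, S(L(1, -4))) = ((5367/5327 + 8892) - 6094)/(-230) = (47373051/5327 - 6094)*(-1/230) = (14910313/5327)*(-1/230) = -14910313/1225210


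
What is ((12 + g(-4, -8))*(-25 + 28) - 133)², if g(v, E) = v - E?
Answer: 7225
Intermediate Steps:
((12 + g(-4, -8))*(-25 + 28) - 133)² = ((12 + (-4 - 1*(-8)))*(-25 + 28) - 133)² = ((12 + (-4 + 8))*3 - 133)² = ((12 + 4)*3 - 133)² = (16*3 - 133)² = (48 - 133)² = (-85)² = 7225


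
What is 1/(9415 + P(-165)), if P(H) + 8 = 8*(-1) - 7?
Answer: 1/9392 ≈ 0.00010647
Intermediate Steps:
P(H) = -23 (P(H) = -8 + (8*(-1) - 7) = -8 + (-8 - 7) = -8 - 15 = -23)
1/(9415 + P(-165)) = 1/(9415 - 23) = 1/9392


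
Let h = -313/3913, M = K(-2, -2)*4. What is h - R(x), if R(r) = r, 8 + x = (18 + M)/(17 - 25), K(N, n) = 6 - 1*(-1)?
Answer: 213963/15652 ≈ 13.670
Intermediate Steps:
K(N, n) = 7 (K(N, n) = 6 + 1 = 7)
M = 28 (M = 7*4 = 28)
x = -55/4 (x = -8 + (18 + 28)/(17 - 25) = -8 + 46/(-8) = -8 + 46*(-1/8) = -8 - 23/4 = -55/4 ≈ -13.750)
h = -313/3913 (h = -313*1/3913 = -313/3913 ≈ -0.079990)
h - R(x) = -313/3913 - 1*(-55/4) = -313/3913 + 55/4 = 213963/15652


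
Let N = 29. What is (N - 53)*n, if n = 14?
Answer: -336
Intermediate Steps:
(N - 53)*n = (29 - 53)*14 = -24*14 = -336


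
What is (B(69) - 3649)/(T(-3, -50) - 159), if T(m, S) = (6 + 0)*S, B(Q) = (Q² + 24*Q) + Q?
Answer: -2837/459 ≈ -6.1808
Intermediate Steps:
B(Q) = Q² + 25*Q
T(m, S) = 6*S
(B(69) - 3649)/(T(-3, -50) - 159) = (69*(25 + 69) - 3649)/(6*(-50) - 159) = (69*94 - 3649)/(-300 - 159) = (6486 - 3649)/(-459) = 2837*(-1/459) = -2837/459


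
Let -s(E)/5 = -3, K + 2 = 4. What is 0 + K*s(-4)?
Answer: 30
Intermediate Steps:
K = 2 (K = -2 + 4 = 2)
s(E) = 15 (s(E) = -5*(-3) = 15)
0 + K*s(-4) = 0 + 2*15 = 0 + 30 = 30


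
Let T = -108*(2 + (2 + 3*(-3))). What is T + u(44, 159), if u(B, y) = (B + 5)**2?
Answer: 2941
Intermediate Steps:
u(B, y) = (5 + B)**2
T = 540 (T = -108*(2 + (2 - 9)) = -108*(2 - 7) = -108*(-5) = 540)
T + u(44, 159) = 540 + (5 + 44)**2 = 540 + 49**2 = 540 + 2401 = 2941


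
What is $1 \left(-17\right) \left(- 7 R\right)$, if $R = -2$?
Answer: $-238$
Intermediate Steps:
$1 \left(-17\right) \left(- 7 R\right) = 1 \left(-17\right) \left(\left(-7\right) \left(-2\right)\right) = \left(-17\right) 14 = -238$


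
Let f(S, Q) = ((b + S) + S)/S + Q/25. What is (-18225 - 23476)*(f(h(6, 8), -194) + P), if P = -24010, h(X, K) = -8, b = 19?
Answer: 200316049527/200 ≈ 1.0016e+9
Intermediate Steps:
f(S, Q) = Q/25 + (19 + 2*S)/S (f(S, Q) = ((19 + S) + S)/S + Q/25 = (19 + 2*S)/S + Q*(1/25) = (19 + 2*S)/S + Q/25 = Q/25 + (19 + 2*S)/S)
(-18225 - 23476)*(f(h(6, 8), -194) + P) = (-18225 - 23476)*((2 + 19/(-8) + (1/25)*(-194)) - 24010) = -41701*((2 + 19*(-⅛) - 194/25) - 24010) = -41701*((2 - 19/8 - 194/25) - 24010) = -41701*(-1627/200 - 24010) = -41701*(-4803627/200) = 200316049527/200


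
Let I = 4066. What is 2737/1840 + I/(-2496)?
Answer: -883/6240 ≈ -0.14151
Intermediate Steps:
2737/1840 + I/(-2496) = 2737/1840 + 4066/(-2496) = 2737*(1/1840) + 4066*(-1/2496) = 119/80 - 2033/1248 = -883/6240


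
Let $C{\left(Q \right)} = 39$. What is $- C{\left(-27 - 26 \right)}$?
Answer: $-39$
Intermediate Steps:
$- C{\left(-27 - 26 \right)} = \left(-1\right) 39 = -39$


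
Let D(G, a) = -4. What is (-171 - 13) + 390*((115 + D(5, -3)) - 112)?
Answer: -574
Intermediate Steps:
(-171 - 13) + 390*((115 + D(5, -3)) - 112) = (-171 - 13) + 390*((115 - 4) - 112) = -184 + 390*(111 - 112) = -184 + 390*(-1) = -184 - 390 = -574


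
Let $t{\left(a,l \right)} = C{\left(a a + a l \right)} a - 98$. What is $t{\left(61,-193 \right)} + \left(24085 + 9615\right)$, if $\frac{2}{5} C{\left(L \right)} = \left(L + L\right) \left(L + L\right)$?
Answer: $39549203042$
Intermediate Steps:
$C{\left(L \right)} = 10 L^{2}$ ($C{\left(L \right)} = \frac{5 \left(L + L\right) \left(L + L\right)}{2} = \frac{5 \cdot 2 L 2 L}{2} = \frac{5 \cdot 4 L^{2}}{2} = 10 L^{2}$)
$t{\left(a,l \right)} = -98 + 10 a \left(a^{2} + a l\right)^{2}$ ($t{\left(a,l \right)} = 10 \left(a a + a l\right)^{2} a - 98 = 10 \left(a^{2} + a l\right)^{2} a - 98 = 10 a \left(a^{2} + a l\right)^{2} - 98 = -98 + 10 a \left(a^{2} + a l\right)^{2}$)
$t{\left(61,-193 \right)} + \left(24085 + 9615\right) = \left(-98 + 10 \cdot 61^{3} \left(61 - 193\right)^{2}\right) + \left(24085 + 9615\right) = \left(-98 + 10 \cdot 226981 \left(-132\right)^{2}\right) + 33700 = \left(-98 + 10 \cdot 226981 \cdot 17424\right) + 33700 = \left(-98 + 39549169440\right) + 33700 = 39549169342 + 33700 = 39549203042$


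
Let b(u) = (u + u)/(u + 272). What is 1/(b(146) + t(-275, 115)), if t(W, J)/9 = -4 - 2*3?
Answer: -209/18664 ≈ -0.011198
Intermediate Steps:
t(W, J) = -90 (t(W, J) = 9*(-4 - 2*3) = 9*(-4 - 6) = 9*(-10) = -90)
b(u) = 2*u/(272 + u) (b(u) = (2*u)/(272 + u) = 2*u/(272 + u))
1/(b(146) + t(-275, 115)) = 1/(2*146/(272 + 146) - 90) = 1/(2*146/418 - 90) = 1/(2*146*(1/418) - 90) = 1/(146/209 - 90) = 1/(-18664/209) = -209/18664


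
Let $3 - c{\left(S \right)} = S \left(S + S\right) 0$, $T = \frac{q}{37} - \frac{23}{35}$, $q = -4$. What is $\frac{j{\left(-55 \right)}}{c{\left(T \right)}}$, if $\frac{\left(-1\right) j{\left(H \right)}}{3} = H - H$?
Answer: $0$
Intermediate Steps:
$T = - \frac{991}{1295}$ ($T = - \frac{4}{37} - \frac{23}{35} = - \frac{991}{1295} \approx -0.76525$)
$j{\left(H \right)} = 0$ ($j{\left(H \right)} = - 3 \left(H - H\right) = \left(-3\right) 0 = 0$)
$c{\left(S \right)} = 3$ ($c{\left(S \right)} = 3 - S \left(S + S\right) 0 = 3 - S 2 S 0 = 3 - 2 S^{2} \cdot 0 = 3 - 0 = 3 + 0 = 3$)
$\frac{j{\left(-55 \right)}}{c{\left(T \right)}} = \frac{0}{3} = 0 \cdot \frac{1}{3} = 0$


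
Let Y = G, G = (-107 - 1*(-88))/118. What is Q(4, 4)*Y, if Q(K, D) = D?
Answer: -38/59 ≈ -0.64407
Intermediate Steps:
G = -19/118 (G = (-107 + 88)*(1/118) = -19*1/118 = -19/118 ≈ -0.16102)
Y = -19/118 ≈ -0.16102
Q(4, 4)*Y = 4*(-19/118) = -38/59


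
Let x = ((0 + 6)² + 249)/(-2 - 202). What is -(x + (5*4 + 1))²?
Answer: -1776889/4624 ≈ -384.28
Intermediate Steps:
x = -95/68 (x = (6² + 249)/(-204) = (36 + 249)*(-1/204) = 285*(-1/204) = -95/68 ≈ -1.3971)
-(x + (5*4 + 1))² = -(-95/68 + (5*4 + 1))² = -(-95/68 + (20 + 1))² = -(-95/68 + 21)² = -(1333/68)² = -1*1776889/4624 = -1776889/4624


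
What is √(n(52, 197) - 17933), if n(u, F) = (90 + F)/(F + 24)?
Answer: I*√875802226/221 ≈ 133.91*I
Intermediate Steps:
n(u, F) = (90 + F)/(24 + F)
√(n(52, 197) - 17933) = √((90 + 197)/(24 + 197) - 17933) = √(287/221 - 17933) = √(-3962906/221) = I*√875802226/221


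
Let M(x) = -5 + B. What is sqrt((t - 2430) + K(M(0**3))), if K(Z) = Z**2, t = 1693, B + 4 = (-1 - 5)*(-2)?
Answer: 2*I*sqrt(182) ≈ 26.981*I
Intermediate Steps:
B = 8 (B = -4 + (-1 - 5)*(-2) = -4 - 6*(-2) = -4 + 12 = 8)
M(x) = 3 (M(x) = -5 + 8 = 3)
sqrt((t - 2430) + K(M(0**3))) = sqrt((1693 - 2430) + 3**2) = sqrt(-737 + 9) = sqrt(-728) = 2*I*sqrt(182)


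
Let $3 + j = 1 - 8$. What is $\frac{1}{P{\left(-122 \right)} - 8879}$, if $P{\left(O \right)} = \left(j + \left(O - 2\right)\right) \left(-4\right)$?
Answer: $- \frac{1}{8343} \approx -0.00011986$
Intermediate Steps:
$j = -10$ ($j = -3 + \left(1 - 8\right) = -3 - 7 = -10$)
$P{\left(O \right)} = 48 - 4 O$ ($P{\left(O \right)} = \left(-10 + \left(O - 2\right)\right) \left(-4\right) = \left(-10 + \left(-2 + O\right)\right) \left(-4\right) = \left(-12 + O\right) \left(-4\right) = 48 - 4 O$)
$\frac{1}{P{\left(-122 \right)} - 8879} = \frac{1}{\left(48 - -488\right) - 8879} = \frac{1}{\left(48 + 488\right) - 8879} = \frac{1}{536 - 8879} = \frac{1}{-8343} = - \frac{1}{8343}$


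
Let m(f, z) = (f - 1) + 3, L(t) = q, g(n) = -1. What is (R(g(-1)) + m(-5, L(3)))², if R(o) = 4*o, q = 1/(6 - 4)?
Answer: 49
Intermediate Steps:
q = ½ (q = 1/2 = ½ ≈ 0.50000)
L(t) = ½
m(f, z) = 2 + f (m(f, z) = (-1 + f) + 3 = 2 + f)
(R(g(-1)) + m(-5, L(3)))² = (4*(-1) + (2 - 5))² = (-4 - 3)² = (-7)² = 49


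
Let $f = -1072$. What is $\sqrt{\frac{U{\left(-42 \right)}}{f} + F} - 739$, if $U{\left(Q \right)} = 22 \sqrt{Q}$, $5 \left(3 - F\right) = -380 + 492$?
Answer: $-739 + \frac{\sqrt{-34834640 - 36850 i \sqrt{42}}}{1340} \approx -738.99 - 4.4046 i$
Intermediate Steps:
$F = - \frac{97}{5}$ ($F = 3 - \frac{-380 + 492}{5} = 3 - \frac{112}{5} = - \frac{97}{5} \approx -19.4$)
$\sqrt{\frac{U{\left(-42 \right)}}{f} + F} - 739 = \sqrt{\frac{22 \sqrt{-42}}{-1072} - \frac{97}{5}} - 739 = \sqrt{22 i \sqrt{42} \left(- \frac{1}{1072}\right) - \frac{97}{5}} - 739 = \sqrt{- \frac{11 i \sqrt{42}}{536} - \frac{97}{5}} - 739 = \sqrt{- \frac{97}{5} - \frac{11 i \sqrt{42}}{536}} - 739 = -739 + \sqrt{- \frac{97}{5} - \frac{11 i \sqrt{42}}{536}}$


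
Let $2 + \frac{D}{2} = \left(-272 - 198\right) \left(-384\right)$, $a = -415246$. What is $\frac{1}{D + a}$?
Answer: $- \frac{1}{54290} \approx -1.842 \cdot 10^{-5}$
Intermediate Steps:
$D = 360956$ ($D = -4 + 2 \left(-272 - 198\right) \left(-384\right) = -4 + 2 \left(\left(-470\right) \left(-384\right)\right) = -4 + 2 \cdot 180480 = -4 + 360960 = 360956$)
$\frac{1}{D + a} = \frac{1}{360956 - 415246} = \frac{1}{-54290} = - \frac{1}{54290}$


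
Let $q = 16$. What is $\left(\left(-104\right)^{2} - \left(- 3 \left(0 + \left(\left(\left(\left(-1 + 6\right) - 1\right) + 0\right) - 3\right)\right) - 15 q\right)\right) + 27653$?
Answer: $38712$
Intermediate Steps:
$\left(\left(-104\right)^{2} - \left(- 3 \left(0 + \left(\left(\left(\left(-1 + 6\right) - 1\right) + 0\right) - 3\right)\right) - 15 q\right)\right) + 27653 = \left(\left(-104\right)^{2} - \left(- 3 \left(0 + \left(\left(\left(\left(-1 + 6\right) - 1\right) + 0\right) - 3\right)\right) - 240\right)\right) + 27653 = \left(10816 - \left(- 3 \left(0 + \left(\left(\left(5 - 1\right) + 0\right) - 3\right)\right) - 240\right)\right) + 27653 = \left(10816 - \left(- 3 \left(0 + \left(\left(4 + 0\right) - 3\right)\right) - 240\right)\right) + 27653 = \left(10816 - \left(- 3 \left(0 + \left(4 - 3\right)\right) - 240\right)\right) + 27653 = \left(10816 - \left(- 3 \left(0 + 1\right) - 240\right)\right) + 27653 = \left(10816 - \left(\left(-3\right) 1 - 240\right)\right) + 27653 = \left(10816 - \left(-3 - 240\right)\right) + 27653 = \left(10816 - -243\right) + 27653 = \left(10816 + 243\right) + 27653 = 11059 + 27653 = 38712$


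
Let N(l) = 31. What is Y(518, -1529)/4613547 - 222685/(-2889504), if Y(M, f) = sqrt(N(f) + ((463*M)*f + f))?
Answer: 222685/2889504 + 2*I*sqrt(91676921)/4613547 ≈ 0.077067 + 0.0041507*I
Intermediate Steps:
Y(M, f) = sqrt(31 + f + 463*M*f) (Y(M, f) = sqrt(31 + ((463*M)*f + f)) = sqrt(31 + (463*M*f + f)) = sqrt(31 + (f + 463*M*f)) = sqrt(31 + f + 463*M*f))
Y(518, -1529)/4613547 - 222685/(-2889504) = sqrt(31 - 1529 + 463*518*(-1529))/4613547 - 222685/(-2889504) = sqrt(31 - 1529 - 366706186)*(1/4613547) - 222685*(-1/2889504) = sqrt(-366707684)*(1/4613547) + 222685/2889504 = (2*I*sqrt(91676921))*(1/4613547) + 222685/2889504 = 2*I*sqrt(91676921)/4613547 + 222685/2889504 = 222685/2889504 + 2*I*sqrt(91676921)/4613547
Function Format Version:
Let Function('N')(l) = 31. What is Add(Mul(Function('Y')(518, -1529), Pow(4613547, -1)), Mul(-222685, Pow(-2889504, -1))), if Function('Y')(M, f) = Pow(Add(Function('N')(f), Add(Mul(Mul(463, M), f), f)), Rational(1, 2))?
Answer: Add(Rational(222685, 2889504), Mul(Rational(2, 4613547), I, Pow(91676921, Rational(1, 2)))) ≈ Add(0.077067, Mul(0.0041507, I))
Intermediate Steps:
Function('Y')(M, f) = Pow(Add(31, f, Mul(463, M, f)), Rational(1, 2)) (Function('Y')(M, f) = Pow(Add(31, Add(Mul(Mul(463, M), f), f)), Rational(1, 2)) = Pow(Add(31, Add(Mul(463, M, f), f)), Rational(1, 2)) = Pow(Add(31, Add(f, Mul(463, M, f))), Rational(1, 2)) = Pow(Add(31, f, Mul(463, M, f)), Rational(1, 2)))
Add(Mul(Function('Y')(518, -1529), Pow(4613547, -1)), Mul(-222685, Pow(-2889504, -1))) = Add(Mul(Pow(Add(31, -1529, Mul(463, 518, -1529)), Rational(1, 2)), Pow(4613547, -1)), Mul(-222685, Pow(-2889504, -1))) = Add(Mul(Pow(Add(31, -1529, -366706186), Rational(1, 2)), Rational(1, 4613547)), Mul(-222685, Rational(-1, 2889504))) = Add(Mul(Pow(-366707684, Rational(1, 2)), Rational(1, 4613547)), Rational(222685, 2889504)) = Add(Mul(Mul(2, I, Pow(91676921, Rational(1, 2))), Rational(1, 4613547)), Rational(222685, 2889504)) = Add(Mul(Rational(2, 4613547), I, Pow(91676921, Rational(1, 2))), Rational(222685, 2889504)) = Add(Rational(222685, 2889504), Mul(Rational(2, 4613547), I, Pow(91676921, Rational(1, 2))))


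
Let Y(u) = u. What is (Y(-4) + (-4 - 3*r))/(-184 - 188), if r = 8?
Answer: 8/93 ≈ 0.086022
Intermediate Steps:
(Y(-4) + (-4 - 3*r))/(-184 - 188) = (-4 + (-4 - 3*8))/(-184 - 188) = (-4 + (-4 - 24))/(-372) = (-4 - 28)*(-1/372) = -32*(-1/372) = 8/93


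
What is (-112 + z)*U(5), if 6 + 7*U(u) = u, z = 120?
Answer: -8/7 ≈ -1.1429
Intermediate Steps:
U(u) = -6/7 + u/7
(-112 + z)*U(5) = (-112 + 120)*(-6/7 + (⅐)*5) = 8*(-6/7 + 5/7) = 8*(-⅐) = -8/7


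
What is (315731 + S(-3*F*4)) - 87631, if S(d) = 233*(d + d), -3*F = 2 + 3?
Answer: 237420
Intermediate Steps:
F = -5/3 (F = -(2 + 3)/3 = -1/3*5 = -5/3 ≈ -1.6667)
S(d) = 466*d (S(d) = 233*(2*d) = 466*d)
(315731 + S(-3*F*4)) - 87631 = (315731 + 466*(-3*(-5/3)*4)) - 87631 = (315731 + 466*(5*4)) - 87631 = (315731 + 466*20) - 87631 = (315731 + 9320) - 87631 = 325051 - 87631 = 237420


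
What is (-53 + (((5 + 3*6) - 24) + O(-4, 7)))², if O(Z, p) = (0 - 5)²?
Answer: 841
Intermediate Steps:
O(Z, p) = 25 (O(Z, p) = (-5)² = 25)
(-53 + (((5 + 3*6) - 24) + O(-4, 7)))² = (-53 + (((5 + 3*6) - 24) + 25))² = (-53 + (((5 + 18) - 24) + 25))² = (-53 + ((23 - 24) + 25))² = (-53 + (-1 + 25))² = (-53 + 24)² = (-29)² = 841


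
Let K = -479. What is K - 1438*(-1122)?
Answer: 1612957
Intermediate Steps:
K - 1438*(-1122) = -479 - 1438*(-1122) = -479 + 1613436 = 1612957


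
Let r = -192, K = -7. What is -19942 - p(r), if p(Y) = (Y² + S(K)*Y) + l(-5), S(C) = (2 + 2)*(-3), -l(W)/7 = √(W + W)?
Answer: -59110 + 7*I*√10 ≈ -59110.0 + 22.136*I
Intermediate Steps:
l(W) = -7*√2*√W (l(W) = -7*√(W + W) = -7*√2*√W)
S(C) = -12 (S(C) = 4*(-3) = -12)
p(Y) = Y² - 12*Y - 7*I*√10 (p(Y) = (Y² - 12*Y) - 7*√2*√(-5) = (Y² - 12*Y) - 7*√2*I*√5 = (Y² - 12*Y) - 7*I*√10 = Y² - 12*Y - 7*I*√10)
-19942 - p(r) = -19942 - ((-192)² - 12*(-192) - 7*I*√10) = -19942 - (36864 + 2304 - 7*I*√10) = -19942 - (39168 - 7*I*√10) = -19942 + (-39168 + 7*I*√10) = -59110 + 7*I*√10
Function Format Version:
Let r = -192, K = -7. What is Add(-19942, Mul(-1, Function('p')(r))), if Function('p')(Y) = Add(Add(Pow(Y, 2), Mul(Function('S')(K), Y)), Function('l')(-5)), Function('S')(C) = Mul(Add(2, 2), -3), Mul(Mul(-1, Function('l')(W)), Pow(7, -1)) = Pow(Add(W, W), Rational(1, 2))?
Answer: Add(-59110, Mul(7, I, Pow(10, Rational(1, 2)))) ≈ Add(-59110., Mul(22.136, I))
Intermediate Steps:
Function('l')(W) = Mul(-7, Pow(2, Rational(1, 2)), Pow(W, Rational(1, 2))) (Function('l')(W) = Mul(-7, Pow(Add(W, W), Rational(1, 2))) = Mul(-7, Pow(Mul(2, W), Rational(1, 2))) = Mul(-7, Mul(Pow(2, Rational(1, 2)), Pow(W, Rational(1, 2)))) = Mul(-7, Pow(2, Rational(1, 2)), Pow(W, Rational(1, 2))))
Function('S')(C) = -12 (Function('S')(C) = Mul(4, -3) = -12)
Function('p')(Y) = Add(Pow(Y, 2), Mul(-12, Y), Mul(-7, I, Pow(10, Rational(1, 2)))) (Function('p')(Y) = Add(Add(Pow(Y, 2), Mul(-12, Y)), Mul(-7, Pow(2, Rational(1, 2)), Pow(-5, Rational(1, 2)))) = Add(Add(Pow(Y, 2), Mul(-12, Y)), Mul(-7, Pow(2, Rational(1, 2)), Mul(I, Pow(5, Rational(1, 2))))) = Add(Add(Pow(Y, 2), Mul(-12, Y)), Mul(-7, I, Pow(10, Rational(1, 2)))) = Add(Pow(Y, 2), Mul(-12, Y), Mul(-7, I, Pow(10, Rational(1, 2)))))
Add(-19942, Mul(-1, Function('p')(r))) = Add(-19942, Mul(-1, Add(Pow(-192, 2), Mul(-12, -192), Mul(-7, I, Pow(10, Rational(1, 2)))))) = Add(-19942, Mul(-1, Add(36864, 2304, Mul(-7, I, Pow(10, Rational(1, 2)))))) = Add(-19942, Mul(-1, Add(39168, Mul(-7, I, Pow(10, Rational(1, 2)))))) = Add(-19942, Add(-39168, Mul(7, I, Pow(10, Rational(1, 2))))) = Add(-59110, Mul(7, I, Pow(10, Rational(1, 2))))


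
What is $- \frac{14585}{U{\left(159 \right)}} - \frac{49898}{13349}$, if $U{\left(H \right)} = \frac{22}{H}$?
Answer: $- \frac{30957628991}{293678} \approx -1.0541 \cdot 10^{5}$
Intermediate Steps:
$- \frac{14585}{U{\left(159 \right)}} - \frac{49898}{13349} = - \frac{14585}{22 \cdot \frac{1}{159}} - \frac{49898}{13349} = - \frac{14585}{\frac{22}{159}} - \frac{49898}{13349} = \left(-14585\right) \frac{159}{22} - \frac{49898}{13349} = - \frac{2319015}{22} - \frac{49898}{13349} = - \frac{30957628991}{293678}$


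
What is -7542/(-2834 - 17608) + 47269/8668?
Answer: 171941159/29531876 ≈ 5.8222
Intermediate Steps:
-7542/(-2834 - 17608) + 47269/8668 = -7542/(-20442) + 47269*(1/8668) = -7542*(-1/20442) + 47269/8668 = 1257/3407 + 47269/8668 = 171941159/29531876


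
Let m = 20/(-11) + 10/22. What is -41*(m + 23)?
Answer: -9758/11 ≈ -887.09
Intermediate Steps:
m = -15/11 (m = 20*(-1/11) + 10*(1/22) = -20/11 + 5/11 = -15/11 ≈ -1.3636)
-41*(m + 23) = -41*(-15/11 + 23) = -41*238/11 = -9758/11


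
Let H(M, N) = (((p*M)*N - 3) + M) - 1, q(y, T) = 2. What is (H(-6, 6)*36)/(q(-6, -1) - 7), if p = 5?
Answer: 1368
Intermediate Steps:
H(M, N) = -4 + M + 5*M*N (H(M, N) = (((5*M)*N - 3) + M) - 1 = ((5*M*N - 3) + M) - 1 = ((-3 + 5*M*N) + M) - 1 = (-3 + M + 5*M*N) - 1 = -4 + M + 5*M*N)
(H(-6, 6)*36)/(q(-6, -1) - 7) = ((-4 - 6 + 5*(-6)*6)*36)/(2 - 7) = ((-4 - 6 - 180)*36)/(-5) = -190*36*(-⅕) = -6840*(-⅕) = 1368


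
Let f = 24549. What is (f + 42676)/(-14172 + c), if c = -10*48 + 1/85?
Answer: -5714125/1245419 ≈ -4.5881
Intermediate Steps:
c = -40799/85 (c = -480 + 1/85 = -40799/85 ≈ -479.99)
(f + 42676)/(-14172 + c) = (24549 + 42676)/(-14172 - 40799/85) = 67225/(-1245419/85) = 67225*(-85/1245419) = -5714125/1245419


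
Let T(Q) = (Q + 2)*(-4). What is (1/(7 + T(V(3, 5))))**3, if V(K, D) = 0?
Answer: -1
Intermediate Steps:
T(Q) = -8 - 4*Q (T(Q) = (2 + Q)*(-4) = -8 - 4*Q)
(1/(7 + T(V(3, 5))))**3 = (1/(7 + (-8 - 4*0)))**3 = (1/(7 + (-8 + 0)))**3 = (1/(7 - 8))**3 = (1/(-1))**3 = (-1)**3 = -1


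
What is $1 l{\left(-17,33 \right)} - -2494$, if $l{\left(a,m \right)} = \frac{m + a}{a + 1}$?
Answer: $2493$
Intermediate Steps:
$l{\left(a,m \right)} = \frac{a + m}{1 + a}$
$1 l{\left(-17,33 \right)} - -2494 = 1 \frac{-17 + 33}{1 - 17} - -2494 = 1 \frac{1}{-16} \cdot 16 + 2494 = 1 \left(\left(- \frac{1}{16}\right) 16\right) + 2494 = 1 \left(-1\right) + 2494 = -1 + 2494 = 2493$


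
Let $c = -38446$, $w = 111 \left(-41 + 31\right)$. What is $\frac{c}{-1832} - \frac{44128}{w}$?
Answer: $\frac{30879389}{508380} \approx 60.741$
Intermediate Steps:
$w = -1110$ ($w = 111 \left(-10\right) = -1110$)
$\frac{c}{-1832} - \frac{44128}{w} = - \frac{38446}{-1832} - \frac{44128}{-1110} = \left(-38446\right) \left(- \frac{1}{1832}\right) - - \frac{22064}{555} = \frac{19223}{916} + \frac{22064}{555} = \frac{30879389}{508380}$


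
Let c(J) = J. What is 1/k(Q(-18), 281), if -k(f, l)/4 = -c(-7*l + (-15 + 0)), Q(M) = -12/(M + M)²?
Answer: -1/7928 ≈ -0.00012614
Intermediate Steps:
Q(M) = -3/M² (Q(M) = -12*1/(4*M²) = -3/M²)
k(f, l) = -60 - 28*l (k(f, l) = -(-4)*(-7*l + (-15 + 0)) = -(-4)*(-7*l - 15) = -(-4)*(-15 - 7*l) = -4*(15 + 7*l) = -60 - 28*l)
1/k(Q(-18), 281) = 1/(-60 - 28*281) = 1/(-60 - 7868) = 1/(-7928) = -1/7928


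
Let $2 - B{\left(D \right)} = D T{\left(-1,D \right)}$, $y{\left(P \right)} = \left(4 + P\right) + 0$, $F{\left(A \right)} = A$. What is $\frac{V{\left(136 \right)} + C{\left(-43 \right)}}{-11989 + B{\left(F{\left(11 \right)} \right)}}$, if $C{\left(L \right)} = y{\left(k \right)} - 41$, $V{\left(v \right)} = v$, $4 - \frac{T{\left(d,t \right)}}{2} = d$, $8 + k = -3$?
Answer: $- \frac{88}{12097} \approx -0.0072745$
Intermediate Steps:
$k = -11$ ($k = -8 - 3 = -11$)
$T{\left(d,t \right)} = 8 - 2 d$
$y{\left(P \right)} = 4 + P$
$C{\left(L \right)} = -48$ ($C{\left(L \right)} = \left(4 - 11\right) - 41 = -7 - 41 = -48$)
$B{\left(D \right)} = 2 - 10 D$ ($B{\left(D \right)} = 2 - D \left(8 - -2\right) = 2 - D \left(8 + 2\right) = 2 - D 10 = 2 - 10 D$)
$\frac{V{\left(136 \right)} + C{\left(-43 \right)}}{-11989 + B{\left(F{\left(11 \right)} \right)}} = \frac{136 - 48}{-11989 + \left(2 - 110\right)} = \frac{88}{-11989 + \left(2 - 110\right)} = \frac{88}{-11989 - 108} = \frac{88}{-12097} = 88 \left(- \frac{1}{12097}\right) = - \frac{88}{12097}$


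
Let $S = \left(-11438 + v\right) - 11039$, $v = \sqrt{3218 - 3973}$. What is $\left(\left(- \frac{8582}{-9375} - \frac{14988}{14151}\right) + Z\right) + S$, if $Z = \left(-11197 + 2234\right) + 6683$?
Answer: $- \frac{1094807315581}{44221875} + i \sqrt{755} \approx -24757.0 + 27.477 i$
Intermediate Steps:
$v = i \sqrt{755}$ ($v = \sqrt{-755} = i \sqrt{755} \approx 27.477 i$)
$Z = -2280$ ($Z = -8963 + 6683 = -2280$)
$S = -22477 + i \sqrt{755}$ ($S = \left(-11438 + i \sqrt{755}\right) - 11039 = -22477 + i \sqrt{755} \approx -22477.0 + 27.477 i$)
$\left(\left(- \frac{8582}{-9375} - \frac{14988}{14151}\right) + Z\right) + S = \left(\left(- \frac{8582}{-9375} - \frac{14988}{14151}\right) - 2280\right) - \left(22477 - i \sqrt{755}\right) = \left(\left(\left(-8582\right) \left(- \frac{1}{9375}\right) - \frac{4996}{4717}\right) - 2280\right) - \left(22477 - i \sqrt{755}\right) = \left(\left(\frac{8582}{9375} - \frac{4996}{4717}\right) - 2280\right) - \left(22477 - i \sqrt{755}\right) = \left(- \frac{6356206}{44221875} - 2280\right) - \left(22477 - i \sqrt{755}\right) = - \frac{100832231206}{44221875} - \left(22477 - i \sqrt{755}\right) = - \frac{1094807315581}{44221875} + i \sqrt{755}$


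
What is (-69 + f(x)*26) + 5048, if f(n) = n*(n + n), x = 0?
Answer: 4979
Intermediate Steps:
f(n) = 2*n**2 (f(n) = n*(2*n) = 2*n**2)
(-69 + f(x)*26) + 5048 = (-69 + (2*0**2)*26) + 5048 = (-69 + (2*0)*26) + 5048 = (-69 + 0*26) + 5048 = (-69 + 0) + 5048 = -69 + 5048 = 4979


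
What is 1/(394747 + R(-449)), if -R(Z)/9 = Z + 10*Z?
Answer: 1/439198 ≈ 2.2769e-6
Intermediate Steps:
R(Z) = -99*Z (R(Z) = -9*(Z + 10*Z) = -99*Z)
1/(394747 + R(-449)) = 1/(394747 - 99*(-449)) = 1/(394747 + 44451) = 1/439198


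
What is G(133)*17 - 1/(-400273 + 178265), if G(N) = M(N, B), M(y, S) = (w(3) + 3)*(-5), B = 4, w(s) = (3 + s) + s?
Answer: -226448159/222008 ≈ -1020.0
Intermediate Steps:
w(s) = 3 + 2*s
M(y, S) = -60 (M(y, S) = ((3 + 2*3) + 3)*(-5) = ((3 + 6) + 3)*(-5) = (9 + 3)*(-5) = 12*(-5) = -60)
G(N) = -60
G(133)*17 - 1/(-400273 + 178265) = -60*17 - 1/(-400273 + 178265) = -1020 - 1/(-222008) = -1020 - 1*(-1/222008) = -1020 + 1/222008 = -226448159/222008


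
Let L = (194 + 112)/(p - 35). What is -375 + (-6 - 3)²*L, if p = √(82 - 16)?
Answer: -1302135/1159 - 24786*√66/1159 ≈ -1297.2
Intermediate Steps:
p = √66 ≈ 8.1240
L = 306/(-35 + √66) (L = (194 + 112)/(√66 - 35) = 306/(-35 + √66) ≈ -11.386)
-375 + (-6 - 3)²*L = -375 + (-6 - 3)²*(-10710/1159 - 306*√66/1159) = -375 + (-9)²*(-10710/1159 - 306*√66/1159) = -375 + 81*(-10710/1159 - 306*√66/1159) = -375 + (-867510/1159 - 24786*√66/1159) = -1302135/1159 - 24786*√66/1159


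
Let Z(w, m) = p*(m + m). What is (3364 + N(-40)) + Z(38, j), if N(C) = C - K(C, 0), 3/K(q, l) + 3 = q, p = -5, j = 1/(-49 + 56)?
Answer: 1000115/301 ≈ 3322.6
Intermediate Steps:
j = ⅐ (j = 1/7 = ⅐ ≈ 0.14286)
K(q, l) = 3/(-3 + q)
N(C) = C - 3/(-3 + C)
Z(w, m) = -10*m (Z(w, m) = -5*(m + m) = -10*m)
(3364 + N(-40)) + Z(38, j) = (3364 + (-3 - 40*(-3 - 40))/(-3 - 40)) - 10*⅐ = (3364 + (-3 - 40*(-43))/(-43)) - 10/7 = (3364 - (-3 + 1720)/43) - 10/7 = (3364 - 1/43*1717) - 10/7 = (3364 - 1717/43) - 10/7 = 142935/43 - 10/7 = 1000115/301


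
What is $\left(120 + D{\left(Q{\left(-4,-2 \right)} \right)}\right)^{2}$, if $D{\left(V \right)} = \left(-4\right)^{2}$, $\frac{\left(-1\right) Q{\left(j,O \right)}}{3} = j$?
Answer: $18496$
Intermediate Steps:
$Q{\left(j,O \right)} = - 3 j$
$D{\left(V \right)} = 16$
$\left(120 + D{\left(Q{\left(-4,-2 \right)} \right)}\right)^{2} = \left(120 + 16\right)^{2} = 136^{2} = 18496$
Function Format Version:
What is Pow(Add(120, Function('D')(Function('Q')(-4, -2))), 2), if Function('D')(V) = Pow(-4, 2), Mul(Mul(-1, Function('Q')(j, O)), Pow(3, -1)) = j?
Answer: 18496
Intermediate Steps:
Function('Q')(j, O) = Mul(-3, j)
Function('D')(V) = 16
Pow(Add(120, Function('D')(Function('Q')(-4, -2))), 2) = Pow(Add(120, 16), 2) = Pow(136, 2) = 18496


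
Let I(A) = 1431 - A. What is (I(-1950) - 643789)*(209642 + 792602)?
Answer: -641845075552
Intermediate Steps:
(I(-1950) - 643789)*(209642 + 792602) = ((1431 - 1*(-1950)) - 643789)*(209642 + 792602) = ((1431 + 1950) - 643789)*1002244 = (3381 - 643789)*1002244 = -640408*1002244 = -641845075552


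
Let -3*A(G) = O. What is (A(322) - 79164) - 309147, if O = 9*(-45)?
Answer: -388176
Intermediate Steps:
O = -405
A(G) = 135 (A(G) = -⅓*(-405) = 135)
(A(322) - 79164) - 309147 = (135 - 79164) - 309147 = -79029 - 309147 = -388176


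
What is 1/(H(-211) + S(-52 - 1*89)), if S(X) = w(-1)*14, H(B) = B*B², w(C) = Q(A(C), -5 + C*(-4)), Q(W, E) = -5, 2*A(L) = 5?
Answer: -1/9394001 ≈ -1.0645e-7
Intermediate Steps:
A(L) = 5/2 (A(L) = (½)*5 = 5/2)
w(C) = -5
H(B) = B³
S(X) = -70 (S(X) = -5*14 = -70)
1/(H(-211) + S(-52 - 1*89)) = 1/((-211)³ - 70) = 1/(-9393931 - 70) = 1/(-9394001) = -1/9394001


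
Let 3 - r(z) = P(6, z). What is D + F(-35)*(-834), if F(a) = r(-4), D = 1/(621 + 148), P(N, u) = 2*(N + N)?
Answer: 13468267/769 ≈ 17514.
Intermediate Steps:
P(N, u) = 4*N (P(N, u) = 2*(2*N) = 4*N)
D = 1/769 ≈ 0.0013004
r(z) = -21 (r(z) = 3 - 4*6 = 3 - 1*24 = 3 - 24 = -21)
F(a) = -21
D + F(-35)*(-834) = 1/769 - 21*(-834) = 1/769 + 17514 = 13468267/769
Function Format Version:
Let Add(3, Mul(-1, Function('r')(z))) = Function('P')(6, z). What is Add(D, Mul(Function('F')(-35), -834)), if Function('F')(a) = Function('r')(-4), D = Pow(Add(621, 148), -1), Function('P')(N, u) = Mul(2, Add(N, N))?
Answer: Rational(13468267, 769) ≈ 17514.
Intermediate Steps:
Function('P')(N, u) = Mul(4, N) (Function('P')(N, u) = Mul(2, Mul(2, N)) = Mul(4, N))
D = Rational(1, 769) (D = Pow(769, -1) = Rational(1, 769) ≈ 0.0013004)
Function('r')(z) = -21 (Function('r')(z) = Add(3, Mul(-1, Mul(4, 6))) = Add(3, Mul(-1, 24)) = Add(3, -24) = -21)
Function('F')(a) = -21
Add(D, Mul(Function('F')(-35), -834)) = Add(Rational(1, 769), Mul(-21, -834)) = Add(Rational(1, 769), 17514) = Rational(13468267, 769)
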